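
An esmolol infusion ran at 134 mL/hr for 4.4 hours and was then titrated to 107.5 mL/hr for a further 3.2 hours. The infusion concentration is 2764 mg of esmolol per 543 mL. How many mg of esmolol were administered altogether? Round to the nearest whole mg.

Concentration = 2764 mg ÷ 543 mL = 5.090239 mg/mL
Stage 1: 134 mL/hr × 4.4 hr = 589.6 mL → 589.6 mL × 5.090239 mg/mL = 3001.205 mg
Stage 2: 107.5 mL/hr × 3.2 hr = 344 mL → 344 mL × 5.090239 mg/mL = 1751.042 mg
Total = 3001.205 + 1751.042 = 4752.248 mg

4752 mg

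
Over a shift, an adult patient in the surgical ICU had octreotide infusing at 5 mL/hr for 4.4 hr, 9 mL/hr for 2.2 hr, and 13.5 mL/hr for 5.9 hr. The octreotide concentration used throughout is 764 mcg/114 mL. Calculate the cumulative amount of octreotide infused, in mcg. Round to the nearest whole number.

814 mcg

Concentration = 764 mcg ÷ 114 mL = 6.701754 mcg/mL
Stage 1: 5 mL/hr × 4.4 hr = 22 mL → 22 mL × 6.701754 mcg/mL = 147.4386 mcg
Stage 2: 9 mL/hr × 2.2 hr = 19.8 mL → 19.8 mL × 6.701754 mcg/mL = 132.6947 mcg
Stage 3: 13.5 mL/hr × 5.9 hr = 79.65 mL → 79.65 mL × 6.701754 mcg/mL = 533.7947 mcg
Total = 147.4386 + 132.6947 + 533.7947 = 813.9281 mcg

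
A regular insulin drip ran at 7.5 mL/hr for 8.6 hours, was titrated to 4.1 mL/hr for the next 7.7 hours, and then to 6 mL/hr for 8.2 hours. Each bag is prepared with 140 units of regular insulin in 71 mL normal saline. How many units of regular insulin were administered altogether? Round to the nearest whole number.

Concentration = 140 units ÷ 71 mL = 1.971831 units/mL
Stage 1: 7.5 mL/hr × 8.6 hr = 64.5 mL → 64.5 mL × 1.971831 units/mL = 127.1831 units
Stage 2: 4.1 mL/hr × 7.7 hr = 31.57 mL → 31.57 mL × 1.971831 units/mL = 62.2507 units
Stage 3: 6 mL/hr × 8.2 hr = 49.2 mL → 49.2 mL × 1.971831 units/mL = 97.01408 units
Total = 127.1831 + 62.2507 + 97.01408 = 286.4479 units

286 units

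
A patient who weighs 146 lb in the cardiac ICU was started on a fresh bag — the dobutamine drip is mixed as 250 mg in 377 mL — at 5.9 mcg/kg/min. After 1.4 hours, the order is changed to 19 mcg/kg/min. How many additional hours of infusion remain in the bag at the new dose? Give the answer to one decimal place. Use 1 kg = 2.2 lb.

Initial rate:
Weight = 146 lb ÷ 2.2 lb/kg = 66.36364 kg
Dose = 5.9 mcg/kg/min × 66.36364 kg = 391.5455 mcg/min
391.5455 mcg/min × 60 min/hr = 23492.73 mcg/hr
Concentration = 250 mg ÷ 377 mL = 0.66313 mg/mL = 663.13 mcg/mL
Rate = 23492.73 mcg/hr ÷ 663.13 mcg/mL = 35.42703 mL/hr
Volume infused so far = 35.42703 mL/hr × 1.4 hr = 49.59785 mL
Volume remaining = 377 − 49.59785 = 327.4022 mL
New rate:
Dose = 19 mcg/kg/min × 66.36364 kg = 1260.909 mcg/min
1260.909 mcg/min × 60 min/hr = 75654.55 mcg/hr
Rate = 75654.55 mcg/hr ÷ 663.13 mcg/mL = 114.0871 mL/hr
Time remaining = 327.4022 mL ÷ 114.0871 mL/hr = 2.869757 hr

2.9 hours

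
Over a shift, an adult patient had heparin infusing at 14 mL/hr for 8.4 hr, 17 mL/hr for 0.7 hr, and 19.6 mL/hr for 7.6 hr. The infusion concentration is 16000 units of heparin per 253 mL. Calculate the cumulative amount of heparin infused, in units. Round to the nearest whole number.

17610 units

Concentration = 16000 units ÷ 253 mL = 63.24111 units/mL
Stage 1: 14 mL/hr × 8.4 hr = 117.6 mL → 117.6 mL × 63.24111 units/mL = 7437.154 units
Stage 2: 17 mL/hr × 0.7 hr = 11.9 mL → 11.9 mL × 63.24111 units/mL = 752.5692 units
Stage 3: 19.6 mL/hr × 7.6 hr = 148.96 mL → 148.96 mL × 63.24111 units/mL = 9420.395 units
Total = 7437.154 + 752.5692 + 9420.395 = 17610.12 units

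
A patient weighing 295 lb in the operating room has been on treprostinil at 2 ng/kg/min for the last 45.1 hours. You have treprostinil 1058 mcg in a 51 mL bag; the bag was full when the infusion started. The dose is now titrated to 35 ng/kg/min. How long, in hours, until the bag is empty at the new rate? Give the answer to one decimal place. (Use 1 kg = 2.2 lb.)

1.2 hours

Initial rate:
Weight = 295 lb ÷ 2.2 lb/kg = 134.0909 kg
Dose = 2 ng/kg/min × 134.0909 kg = 268.1818 ng/min
268.1818 ng/min × 60 min/hr = 16090.91 ng/hr
Concentration = 1058 mcg ÷ 51 mL = 20.7451 mcg/mL = 20745.1 ng/mL
Rate = 16090.91 ng/hr ÷ 20745.1 ng/mL = 0.7756487 mL/hr
Volume infused so far = 0.7756487 mL/hr × 45.1 hr = 34.98176 mL
Volume remaining = 51 − 34.98176 = 16.01824 mL
New rate:
Dose = 35 ng/kg/min × 134.0909 kg = 4693.182 ng/min
4693.182 ng/min × 60 min/hr = 281590.9 ng/hr
Rate = 281590.9 ng/hr ÷ 20745.1 ng/mL = 13.57385 mL/hr
Time remaining = 16.01824 mL ÷ 13.57385 mL/hr = 1.180081 hr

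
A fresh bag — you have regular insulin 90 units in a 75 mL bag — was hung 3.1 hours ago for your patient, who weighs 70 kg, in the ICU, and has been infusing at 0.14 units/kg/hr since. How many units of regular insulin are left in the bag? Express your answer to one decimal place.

59.6 units

Dose = 0.14 units/kg/hr × 70 kg = 9.8 units/hr
Concentration = 90 units ÷ 75 mL = 1.2 units/mL
Rate = 9.8 units/hr ÷ 1.2 units/mL = 8.166667 mL/hr
Volume infused = 8.166667 mL/hr × 3.1 hr = 25.31667 mL
Volume remaining = 75 − 25.31667 = 49.68333 mL
Drug remaining = 49.68333 mL × 1.2 units/mL = 59.62 units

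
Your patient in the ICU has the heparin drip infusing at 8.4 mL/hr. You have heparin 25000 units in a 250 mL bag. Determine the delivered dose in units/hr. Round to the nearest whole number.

Concentration = 25000 units ÷ 250 mL = 100 units/mL
Drug rate = 8.4 mL/hr × 100 units/mL = 840 units/hr

840 units/hr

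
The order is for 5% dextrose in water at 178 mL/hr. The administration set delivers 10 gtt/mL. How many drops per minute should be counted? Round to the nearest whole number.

178 mL/hr ÷ 60 min/hr = 2.966667 mL/min
2.966667 mL/min × 10 gtt/mL = 29.66667 gtt/min

30 gtt/min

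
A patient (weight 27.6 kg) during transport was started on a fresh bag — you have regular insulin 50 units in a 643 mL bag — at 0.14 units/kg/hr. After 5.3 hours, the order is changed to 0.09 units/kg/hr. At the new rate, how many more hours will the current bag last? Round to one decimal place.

Initial rate:
Dose = 0.14 units/kg/hr × 27.6 kg = 3.864 units/hr
Concentration = 50 units ÷ 643 mL = 0.0777605 units/mL
Rate = 3.864 units/hr ÷ 0.0777605 units/mL = 49.69104 mL/hr
Volume infused so far = 49.69104 mL/hr × 5.3 hr = 263.3625 mL
Volume remaining = 643 − 263.3625 = 379.6375 mL
New rate:
Dose = 0.09 units/kg/hr × 27.6 kg = 2.484 units/hr
Rate = 2.484 units/hr ÷ 0.0777605 units/mL = 31.94424 mL/hr
Time remaining = 379.6375 mL ÷ 31.94424 mL/hr = 11.88438 hr

11.9 hours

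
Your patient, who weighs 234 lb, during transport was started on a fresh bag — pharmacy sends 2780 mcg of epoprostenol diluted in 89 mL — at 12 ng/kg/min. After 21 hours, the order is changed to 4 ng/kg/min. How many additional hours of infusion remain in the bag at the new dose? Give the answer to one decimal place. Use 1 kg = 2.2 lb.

Initial rate:
Weight = 234 lb ÷ 2.2 lb/kg = 106.3636 kg
Dose = 12 ng/kg/min × 106.3636 kg = 1276.364 ng/min
1276.364 ng/min × 60 min/hr = 76581.82 ng/hr
Concentration = 2780 mcg ÷ 89 mL = 31.23596 mcg/mL = 31235.96 ng/mL
Rate = 76581.82 ng/hr ÷ 31235.96 ng/mL = 2.45172 mL/hr
Volume infused so far = 2.45172 mL/hr × 21 hr = 51.48612 mL
Volume remaining = 89 − 51.48612 = 37.51388 mL
New rate:
Dose = 4 ng/kg/min × 106.3636 kg = 425.4545 ng/min
425.4545 ng/min × 60 min/hr = 25527.27 ng/hr
Rate = 25527.27 ng/hr ÷ 31235.96 ng/mL = 0.81724 mL/hr
Time remaining = 37.51388 mL ÷ 0.81724 mL/hr = 45.90313 hr

45.9 hours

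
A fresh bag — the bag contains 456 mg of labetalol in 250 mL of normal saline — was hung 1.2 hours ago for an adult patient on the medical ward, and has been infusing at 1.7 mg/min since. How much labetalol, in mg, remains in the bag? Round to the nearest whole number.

334 mg

1.7 mg/min × 60 min/hr = 102 mg/hr
Concentration = 456 mg ÷ 250 mL = 1.824 mg/mL
Rate = 102 mg/hr ÷ 1.824 mg/mL = 55.92105 mL/hr
Volume infused = 55.92105 mL/hr × 1.2 hr = 67.10526 mL
Volume remaining = 250 − 67.10526 = 182.8947 mL
Drug remaining = 182.8947 mL × 1.824 mg/mL = 333.6 mg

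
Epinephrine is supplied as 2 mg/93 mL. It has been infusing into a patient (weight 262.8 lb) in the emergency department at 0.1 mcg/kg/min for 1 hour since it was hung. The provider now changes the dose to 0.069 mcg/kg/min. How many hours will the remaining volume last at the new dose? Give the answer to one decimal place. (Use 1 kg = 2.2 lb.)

Initial rate:
Weight = 262.8 lb ÷ 2.2 lb/kg = 119.4545 kg
Dose = 0.1 mcg/kg/min × 119.4545 kg = 11.94545 mcg/min
11.94545 mcg/min × 60 min/hr = 716.7273 mcg/hr
Concentration = 2 mg ÷ 93 mL = 0.02150538 mg/mL = 21.50538 mcg/mL
Rate = 716.7273 mcg/hr ÷ 21.50538 mcg/mL = 33.32782 mL/hr
Volume infused so far = 33.32782 mL/hr × 1 hr = 33.32782 mL
Volume remaining = 93 − 33.32782 = 59.67218 mL
New rate:
Dose = 0.069 mcg/kg/min × 119.4545 kg = 8.242364 mcg/min
8.242364 mcg/min × 60 min/hr = 494.5418 mcg/hr
Rate = 494.5418 mcg/hr ÷ 21.50538 mcg/mL = 22.99619 mL/hr
Time remaining = 59.67218 mL ÷ 22.99619 mL/hr = 2.594872 hr

2.6 hours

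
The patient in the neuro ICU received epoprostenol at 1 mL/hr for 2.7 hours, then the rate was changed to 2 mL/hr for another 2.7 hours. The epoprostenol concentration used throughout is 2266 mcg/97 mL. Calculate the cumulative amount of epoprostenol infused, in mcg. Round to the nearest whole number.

189 mcg

Concentration = 2266 mcg ÷ 97 mL = 23.36082 mcg/mL
Stage 1: 1 mL/hr × 2.7 hr = 2.7 mL → 2.7 mL × 23.36082 mcg/mL = 63.07423 mcg
Stage 2: 2 mL/hr × 2.7 hr = 5.4 mL → 5.4 mL × 23.36082 mcg/mL = 126.1485 mcg
Total = 63.07423 + 126.1485 = 189.2227 mcg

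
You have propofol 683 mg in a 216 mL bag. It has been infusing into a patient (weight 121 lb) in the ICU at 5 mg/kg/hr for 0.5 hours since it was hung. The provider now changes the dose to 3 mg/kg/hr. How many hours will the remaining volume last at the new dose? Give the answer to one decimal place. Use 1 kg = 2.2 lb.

3.3 hours

Initial rate:
Weight = 121 lb ÷ 2.2 lb/kg = 55 kg
Dose = 5 mg/kg/hr × 55 kg = 275 mg/hr
Concentration = 683 mg ÷ 216 mL = 3.162037 mg/mL
Rate = 275 mg/hr ÷ 3.162037 mg/mL = 86.96925 mL/hr
Volume infused so far = 86.96925 mL/hr × 0.5 hr = 43.48463 mL
Volume remaining = 216 − 43.48463 = 172.5154 mL
New rate:
Dose = 3 mg/kg/hr × 55 kg = 165 mg/hr
Rate = 165 mg/hr ÷ 3.162037 mg/mL = 52.18155 mL/hr
Time remaining = 172.5154 mL ÷ 52.18155 mL/hr = 3.306061 hr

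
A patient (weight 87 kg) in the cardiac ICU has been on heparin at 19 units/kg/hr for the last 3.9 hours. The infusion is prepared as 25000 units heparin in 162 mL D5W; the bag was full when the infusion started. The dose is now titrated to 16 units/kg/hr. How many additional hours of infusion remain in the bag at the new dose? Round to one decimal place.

13.3 hours

Initial rate:
Dose = 19 units/kg/hr × 87 kg = 1653 units/hr
Concentration = 25000 units ÷ 162 mL = 154.321 units/mL
Rate = 1653 units/hr ÷ 154.321 units/mL = 10.71144 mL/hr
Volume infused so far = 10.71144 mL/hr × 3.9 hr = 41.77462 mL
Volume remaining = 162 − 41.77462 = 120.2254 mL
New rate:
Dose = 16 units/kg/hr × 87 kg = 1392 units/hr
Rate = 1392 units/hr ÷ 154.321 units/mL = 9.02016 mL/hr
Time remaining = 120.2254 mL ÷ 9.02016 mL/hr = 13.32852 hr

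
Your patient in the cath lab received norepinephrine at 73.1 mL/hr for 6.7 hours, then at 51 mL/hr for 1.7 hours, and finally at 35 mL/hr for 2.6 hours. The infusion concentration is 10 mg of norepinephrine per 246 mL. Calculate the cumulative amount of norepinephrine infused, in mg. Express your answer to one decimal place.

27.1 mg

Concentration = 10 mg ÷ 246 mL = 0.04065041 mg/mL
Stage 1: 73.1 mL/hr × 6.7 hr = 489.77 mL → 489.77 mL × 0.04065041 mg/mL = 19.90935 mg
Stage 2: 51 mL/hr × 1.7 hr = 86.7 mL → 86.7 mL × 0.04065041 mg/mL = 3.52439 mg
Stage 3: 35 mL/hr × 2.6 hr = 91 mL → 91 mL × 0.04065041 mg/mL = 3.699187 mg
Total = 19.90935 + 3.52439 + 3.699187 = 27.13293 mg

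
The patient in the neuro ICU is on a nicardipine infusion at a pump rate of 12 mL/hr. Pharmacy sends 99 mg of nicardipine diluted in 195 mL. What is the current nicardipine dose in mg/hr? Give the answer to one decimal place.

Concentration = 99 mg ÷ 195 mL = 0.5076923 mg/mL
Drug rate = 12 mL/hr × 0.5076923 mg/mL = 6.092308 mg/hr

6.1 mg/hr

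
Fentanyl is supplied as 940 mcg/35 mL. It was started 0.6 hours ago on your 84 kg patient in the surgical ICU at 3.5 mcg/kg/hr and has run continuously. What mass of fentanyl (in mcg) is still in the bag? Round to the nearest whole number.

764 mcg

Dose = 3.5 mcg/kg/hr × 84 kg = 294 mcg/hr
Concentration = 940 mcg ÷ 35 mL = 26.85714 mcg/mL
Rate = 294 mcg/hr ÷ 26.85714 mcg/mL = 10.94681 mL/hr
Volume infused = 10.94681 mL/hr × 0.6 hr = 6.568085 mL
Volume remaining = 35 − 6.568085 = 28.43191 mL
Drug remaining = 28.43191 mL × 26.85714 mcg/mL = 763.6 mcg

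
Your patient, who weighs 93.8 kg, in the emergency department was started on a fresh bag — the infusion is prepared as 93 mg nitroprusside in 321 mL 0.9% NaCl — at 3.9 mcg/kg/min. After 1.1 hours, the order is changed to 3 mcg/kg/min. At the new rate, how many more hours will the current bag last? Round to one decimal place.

4.1 hours

Initial rate:
Dose = 3.9 mcg/kg/min × 93.8 kg = 365.82 mcg/min
365.82 mcg/min × 60 min/hr = 21949.2 mcg/hr
Concentration = 93 mg ÷ 321 mL = 0.2897196 mg/mL = 289.7196 mcg/mL
Rate = 21949.2 mcg/hr ÷ 289.7196 mcg/mL = 75.76014 mL/hr
Volume infused so far = 75.76014 mL/hr × 1.1 hr = 83.33616 mL
Volume remaining = 321 − 83.33616 = 237.6638 mL
New rate:
Dose = 3 mcg/kg/min × 93.8 kg = 281.4 mcg/min
281.4 mcg/min × 60 min/hr = 16884 mcg/hr
Rate = 16884 mcg/hr ÷ 289.7196 mcg/mL = 58.27703 mL/hr
Time remaining = 237.6638 mL ÷ 58.27703 mL/hr = 4.078173 hr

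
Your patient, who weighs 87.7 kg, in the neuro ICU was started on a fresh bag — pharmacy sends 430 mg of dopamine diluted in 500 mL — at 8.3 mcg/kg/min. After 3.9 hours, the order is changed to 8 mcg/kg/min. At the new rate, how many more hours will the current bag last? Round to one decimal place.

6.2 hours

Initial rate:
Dose = 8.3 mcg/kg/min × 87.7 kg = 727.91 mcg/min
727.91 mcg/min × 60 min/hr = 43674.6 mcg/hr
Concentration = 430 mg ÷ 500 mL = 0.86 mg/mL = 860 mcg/mL
Rate = 43674.6 mcg/hr ÷ 860 mcg/mL = 50.78442 mL/hr
Volume infused so far = 50.78442 mL/hr × 3.9 hr = 198.0592 mL
Volume remaining = 500 − 198.0592 = 301.9408 mL
New rate:
Dose = 8 mcg/kg/min × 87.7 kg = 701.6 mcg/min
701.6 mcg/min × 60 min/hr = 42096 mcg/hr
Rate = 42096 mcg/hr ÷ 860 mcg/mL = 48.94884 mL/hr
Time remaining = 301.9408 mL ÷ 48.94884 mL/hr = 6.168497 hr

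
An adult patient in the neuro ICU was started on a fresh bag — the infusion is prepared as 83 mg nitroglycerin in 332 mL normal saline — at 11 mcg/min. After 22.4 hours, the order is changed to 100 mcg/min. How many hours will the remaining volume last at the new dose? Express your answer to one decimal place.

11.4 hours

Initial rate:
11 mcg/min × 60 min/hr = 660 mcg/hr
Concentration = 83 mg ÷ 332 mL = 0.25 mg/mL = 250 mcg/mL
Rate = 660 mcg/hr ÷ 250 mcg/mL = 2.64 mL/hr
Volume infused so far = 2.64 mL/hr × 22.4 hr = 59.136 mL
Volume remaining = 332 − 59.136 = 272.864 mL
New rate:
100 mcg/min × 60 min/hr = 6000 mcg/hr
Rate = 6000 mcg/hr ÷ 250 mcg/mL = 24 mL/hr
Time remaining = 272.864 mL ÷ 24 mL/hr = 11.36933 hr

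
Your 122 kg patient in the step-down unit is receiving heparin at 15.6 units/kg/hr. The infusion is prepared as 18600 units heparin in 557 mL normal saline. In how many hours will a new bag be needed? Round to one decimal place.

9.8 hours

Dose = 15.6 units/kg/hr × 122 kg = 1903.2 units/hr
Concentration = 18600 units ÷ 557 mL = 33.39318 units/mL
Rate = 1903.2 units/hr ÷ 33.39318 units/mL = 56.99368 mL/hr
Duration = 557 mL ÷ 56.99368 mL/hr = 9.773014 hr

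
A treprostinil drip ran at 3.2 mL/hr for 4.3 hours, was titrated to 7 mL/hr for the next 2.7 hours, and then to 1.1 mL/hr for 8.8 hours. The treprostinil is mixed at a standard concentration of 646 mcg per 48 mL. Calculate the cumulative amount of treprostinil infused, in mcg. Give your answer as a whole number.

Concentration = 646 mcg ÷ 48 mL = 13.45833 mcg/mL
Stage 1: 3.2 mL/hr × 4.3 hr = 13.76 mL → 13.76 mL × 13.45833 mcg/mL = 185.1867 mcg
Stage 2: 7 mL/hr × 2.7 hr = 18.9 mL → 18.9 mL × 13.45833 mcg/mL = 254.3625 mcg
Stage 3: 1.1 mL/hr × 8.8 hr = 9.68 mL → 9.68 mL × 13.45833 mcg/mL = 130.2767 mcg
Total = 185.1867 + 254.3625 + 130.2767 = 569.8258 mcg

570 mcg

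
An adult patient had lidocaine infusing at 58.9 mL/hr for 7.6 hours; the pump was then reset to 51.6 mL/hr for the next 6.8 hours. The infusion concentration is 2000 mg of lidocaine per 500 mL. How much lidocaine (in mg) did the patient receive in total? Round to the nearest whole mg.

3194 mg

Concentration = 2000 mg ÷ 500 mL = 4 mg/mL
Stage 1: 58.9 mL/hr × 7.6 hr = 447.64 mL → 447.64 mL × 4 mg/mL = 1790.56 mg
Stage 2: 51.6 mL/hr × 6.8 hr = 350.88 mL → 350.88 mL × 4 mg/mL = 1403.52 mg
Total = 1790.56 + 1403.52 = 3194.08 mg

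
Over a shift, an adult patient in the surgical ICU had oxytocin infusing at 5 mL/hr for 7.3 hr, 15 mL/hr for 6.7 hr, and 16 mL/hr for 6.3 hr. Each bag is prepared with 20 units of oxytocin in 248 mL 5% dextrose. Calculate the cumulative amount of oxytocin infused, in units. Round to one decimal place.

Concentration = 20 units ÷ 248 mL = 0.08064516 units/mL
Stage 1: 5 mL/hr × 7.3 hr = 36.5 mL → 36.5 mL × 0.08064516 units/mL = 2.943548 units
Stage 2: 15 mL/hr × 6.7 hr = 100.5 mL → 100.5 mL × 0.08064516 units/mL = 8.104839 units
Stage 3: 16 mL/hr × 6.3 hr = 100.8 mL → 100.8 mL × 0.08064516 units/mL = 8.129032 units
Total = 2.943548 + 8.104839 + 8.129032 = 19.17742 units

19.2 units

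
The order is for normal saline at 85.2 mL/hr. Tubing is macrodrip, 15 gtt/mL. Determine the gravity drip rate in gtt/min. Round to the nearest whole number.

21 gtt/min

85.2 mL/hr ÷ 60 min/hr = 1.42 mL/min
1.42 mL/min × 15 gtt/mL = 21.3 gtt/min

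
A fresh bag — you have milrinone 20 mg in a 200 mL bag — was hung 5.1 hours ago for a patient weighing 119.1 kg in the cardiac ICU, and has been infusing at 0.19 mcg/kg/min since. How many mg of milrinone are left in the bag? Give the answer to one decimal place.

Dose = 0.19 mcg/kg/min × 119.1 kg = 22.629 mcg/min
22.629 mcg/min × 60 min/hr = 1357.74 mcg/hr
Concentration = 20 mg ÷ 200 mL = 0.1 mg/mL = 100 mcg/mL
Rate = 1357.74 mcg/hr ÷ 100 mcg/mL = 13.5774 mL/hr
Volume infused = 13.5774 mL/hr × 5.1 hr = 69.24474 mL
Volume remaining = 200 − 69.24474 = 130.7553 mL
Drug remaining = 130.7553 mL × 100 mcg/mL = 13075.53 mcg = 13.07553 mg

13.1 mg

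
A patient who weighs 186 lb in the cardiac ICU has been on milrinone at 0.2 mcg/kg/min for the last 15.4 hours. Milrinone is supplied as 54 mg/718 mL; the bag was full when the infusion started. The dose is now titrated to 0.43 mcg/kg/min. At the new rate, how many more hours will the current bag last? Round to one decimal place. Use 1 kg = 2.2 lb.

Initial rate:
Weight = 186 lb ÷ 2.2 lb/kg = 84.54545 kg
Dose = 0.2 mcg/kg/min × 84.54545 kg = 16.90909 mcg/min
16.90909 mcg/min × 60 min/hr = 1014.545 mcg/hr
Concentration = 54 mg ÷ 718 mL = 0.07520891 mg/mL = 75.20891 mcg/mL
Rate = 1014.545 mcg/hr ÷ 75.20891 mcg/mL = 13.4897 mL/hr
Volume infused so far = 13.4897 mL/hr × 15.4 hr = 207.7413 mL
Volume remaining = 718 − 207.7413 = 510.2587 mL
New rate:
Dose = 0.43 mcg/kg/min × 84.54545 kg = 36.35455 mcg/min
36.35455 mcg/min × 60 min/hr = 2181.273 mcg/hr
Rate = 2181.273 mcg/hr ÷ 75.20891 mcg/mL = 29.00285 mL/hr
Time remaining = 510.2587 mL ÷ 29.00285 mL/hr = 17.5934 hr

17.6 hours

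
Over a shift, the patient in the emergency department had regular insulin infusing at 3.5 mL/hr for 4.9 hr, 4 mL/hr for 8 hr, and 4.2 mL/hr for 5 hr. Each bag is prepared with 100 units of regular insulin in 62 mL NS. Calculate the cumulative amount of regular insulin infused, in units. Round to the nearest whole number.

Concentration = 100 units ÷ 62 mL = 1.612903 units/mL
Stage 1: 3.5 mL/hr × 4.9 hr = 17.15 mL → 17.15 mL × 1.612903 units/mL = 27.66129 units
Stage 2: 4 mL/hr × 8 hr = 32 mL → 32 mL × 1.612903 units/mL = 51.6129 units
Stage 3: 4.2 mL/hr × 5 hr = 21 mL → 21 mL × 1.612903 units/mL = 33.87097 units
Total = 27.66129 + 51.6129 + 33.87097 = 113.1452 units

113 units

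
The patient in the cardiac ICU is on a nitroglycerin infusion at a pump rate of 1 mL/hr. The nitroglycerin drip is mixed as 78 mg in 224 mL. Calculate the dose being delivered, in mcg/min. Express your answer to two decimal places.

Concentration = 78 mg ÷ 224 mL = 0.3482143 mg/mL = 348.2143 mcg/mL
Drug rate = 1 mL/hr × 348.2143 mcg/mL = 348.2143 mcg/hr
348.2143 mcg/hr ÷ 60 min/hr = 5.803571 mcg/min

5.80 mcg/min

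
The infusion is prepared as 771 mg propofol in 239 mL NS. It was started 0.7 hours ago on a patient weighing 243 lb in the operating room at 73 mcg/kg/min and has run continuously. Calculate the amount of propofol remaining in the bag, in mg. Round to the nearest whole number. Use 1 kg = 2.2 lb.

432 mg

Weight = 243 lb ÷ 2.2 lb/kg = 110.4545 kg
Dose = 73 mcg/kg/min × 110.4545 kg = 8063.182 mcg/min
8063.182 mcg/min × 60 min/hr = 483790.9 mcg/hr
Concentration = 771 mg ÷ 239 mL = 3.225941 mg/mL = 3225.941 mcg/mL
Rate = 483790.9 mcg/hr ÷ 3225.941 mcg/mL = 149.9689 mL/hr
Volume infused = 149.9689 mL/hr × 0.7 hr = 104.9782 mL
Volume remaining = 239 − 104.9782 = 134.0218 mL
Drug remaining = 134.0218 mL × 3225.941 mcg/mL = 432346.4 mcg = 432.3464 mg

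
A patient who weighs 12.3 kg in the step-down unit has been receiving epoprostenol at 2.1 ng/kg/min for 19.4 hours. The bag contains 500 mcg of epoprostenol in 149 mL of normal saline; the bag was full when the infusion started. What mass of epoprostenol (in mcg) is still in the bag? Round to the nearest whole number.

470 mcg

Dose = 2.1 ng/kg/min × 12.3 kg = 25.83 ng/min
25.83 ng/min × 60 min/hr = 1549.8 ng/hr
Concentration = 500 mcg ÷ 149 mL = 3.355705 mcg/mL = 3355.705 ng/mL
Rate = 1549.8 ng/hr ÷ 3355.705 ng/mL = 0.4618404 mL/hr
Volume infused = 0.4618404 mL/hr × 19.4 hr = 8.959704 mL
Volume remaining = 149 − 8.959704 = 140.0403 mL
Drug remaining = 140.0403 mL × 3355.705 ng/mL = 469933.9 ng = 469.9339 mcg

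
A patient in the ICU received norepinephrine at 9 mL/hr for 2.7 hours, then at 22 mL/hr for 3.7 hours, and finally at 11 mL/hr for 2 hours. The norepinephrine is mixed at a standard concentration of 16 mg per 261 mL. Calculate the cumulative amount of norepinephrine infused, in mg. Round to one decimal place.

Concentration = 16 mg ÷ 261 mL = 0.06130268 mg/mL
Stage 1: 9 mL/hr × 2.7 hr = 24.3 mL → 24.3 mL × 0.06130268 mg/mL = 1.489655 mg
Stage 2: 22 mL/hr × 3.7 hr = 81.4 mL → 81.4 mL × 0.06130268 mg/mL = 4.990038 mg
Stage 3: 11 mL/hr × 2 hr = 22 mL → 22 mL × 0.06130268 mg/mL = 1.348659 mg
Total = 1.489655 + 4.990038 + 1.348659 = 7.828352 mg

7.8 mg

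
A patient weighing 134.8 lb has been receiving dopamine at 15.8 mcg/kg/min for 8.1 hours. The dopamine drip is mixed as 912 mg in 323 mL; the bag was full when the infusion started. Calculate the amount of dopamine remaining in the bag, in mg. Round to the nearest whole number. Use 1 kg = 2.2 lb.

Weight = 134.8 lb ÷ 2.2 lb/kg = 61.27273 kg
Dose = 15.8 mcg/kg/min × 61.27273 kg = 968.1091 mcg/min
968.1091 mcg/min × 60 min/hr = 58086.55 mcg/hr
Concentration = 912 mg ÷ 323 mL = 2.823529 mg/mL = 2823.529 mcg/mL
Rate = 58086.55 mcg/hr ÷ 2823.529 mcg/mL = 20.57232 mL/hr
Volume infused = 20.57232 mL/hr × 8.1 hr = 166.6358 mL
Volume remaining = 323 − 166.6358 = 156.3642 mL
Drug remaining = 156.3642 mL × 2823.529 mcg/mL = 441499 mcg = 441.499 mg

441 mg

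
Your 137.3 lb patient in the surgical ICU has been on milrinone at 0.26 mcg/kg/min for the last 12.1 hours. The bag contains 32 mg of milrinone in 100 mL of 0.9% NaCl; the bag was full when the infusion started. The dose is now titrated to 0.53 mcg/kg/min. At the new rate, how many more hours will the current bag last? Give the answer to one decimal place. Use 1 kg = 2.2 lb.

10.2 hours

Initial rate:
Weight = 137.3 lb ÷ 2.2 lb/kg = 62.40909 kg
Dose = 0.26 mcg/kg/min × 62.40909 kg = 16.22636 mcg/min
16.22636 mcg/min × 60 min/hr = 973.5818 mcg/hr
Concentration = 32 mg ÷ 100 mL = 0.32 mg/mL = 320 mcg/mL
Rate = 973.5818 mcg/hr ÷ 320 mcg/mL = 3.042443 mL/hr
Volume infused so far = 3.042443 mL/hr × 12.1 hr = 36.81356 mL
Volume remaining = 100 − 36.81356 = 63.18644 mL
New rate:
Dose = 0.53 mcg/kg/min × 62.40909 kg = 33.07682 mcg/min
33.07682 mcg/min × 60 min/hr = 1984.609 mcg/hr
Rate = 1984.609 mcg/hr ÷ 320 mcg/mL = 6.201903 mL/hr
Time remaining = 63.18644 mL ÷ 6.201903 mL/hr = 10.18823 hr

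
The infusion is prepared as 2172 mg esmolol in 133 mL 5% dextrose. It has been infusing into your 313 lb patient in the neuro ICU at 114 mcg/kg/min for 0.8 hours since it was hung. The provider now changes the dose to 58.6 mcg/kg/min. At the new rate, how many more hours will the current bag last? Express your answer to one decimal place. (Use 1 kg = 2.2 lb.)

2.8 hours

Initial rate:
Weight = 313 lb ÷ 2.2 lb/kg = 142.2727 kg
Dose = 114 mcg/kg/min × 142.2727 kg = 16219.09 mcg/min
16219.09 mcg/min × 60 min/hr = 973145.5 mcg/hr
Concentration = 2172 mg ÷ 133 mL = 16.33083 mg/mL = 16330.83 mcg/mL
Rate = 973145.5 mcg/hr ÷ 16330.83 mcg/mL = 59.58948 mL/hr
Volume infused so far = 59.58948 mL/hr × 0.8 hr = 47.67158 mL
Volume remaining = 133 − 47.67158 = 85.32842 mL
New rate:
Dose = 58.6 mcg/kg/min × 142.2727 kg = 8337.182 mcg/min
8337.182 mcg/min × 60 min/hr = 500230.9 mcg/hr
Rate = 500230.9 mcg/hr ÷ 16330.83 mcg/mL = 30.63108 mL/hr
Time remaining = 85.32842 mL ÷ 30.63108 mL/hr = 2.785681 hr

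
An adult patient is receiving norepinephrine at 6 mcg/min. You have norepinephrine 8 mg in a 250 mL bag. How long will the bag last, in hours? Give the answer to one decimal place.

22.2 hours

6 mcg/min × 60 min/hr = 360 mcg/hr
Concentration = 8 mg ÷ 250 mL = 0.032 mg/mL = 32 mcg/mL
Rate = 360 mcg/hr ÷ 32 mcg/mL = 11.25 mL/hr
Duration = 250 mL ÷ 11.25 mL/hr = 22.22222 hr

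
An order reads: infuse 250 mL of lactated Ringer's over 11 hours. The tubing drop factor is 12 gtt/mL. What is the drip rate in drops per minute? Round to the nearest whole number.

5 gtt/min

250 mL ÷ (11 hr × 60 = 660 min) = 0.3787879 mL/min
0.3787879 mL/min × 12 gtt/mL = 4.545455 gtt/min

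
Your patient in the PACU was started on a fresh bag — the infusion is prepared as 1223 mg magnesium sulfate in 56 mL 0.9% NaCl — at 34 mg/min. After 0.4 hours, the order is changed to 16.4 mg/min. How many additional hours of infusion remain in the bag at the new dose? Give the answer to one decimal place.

Initial rate:
34 mg/min × 60 min/hr = 2040 mg/hr
Concentration = 1223 mg ÷ 56 mL = 21.83929 mg/mL
Rate = 2040 mg/hr ÷ 21.83929 mg/mL = 93.40965 mL/hr
Volume infused so far = 93.40965 mL/hr × 0.4 hr = 37.36386 mL
Volume remaining = 56 − 37.36386 = 18.63614 mL
New rate:
16.4 mg/min × 60 min/hr = 984 mg/hr
Rate = 984 mg/hr ÷ 21.83929 mg/mL = 45.05642 mL/hr
Time remaining = 18.63614 mL ÷ 45.05642 mL/hr = 0.4136179 hr

0.4 hours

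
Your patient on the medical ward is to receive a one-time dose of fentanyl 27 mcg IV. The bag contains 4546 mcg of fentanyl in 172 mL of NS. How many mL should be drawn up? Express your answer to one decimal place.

1.0 mL

Concentration = 4546 mcg ÷ 172 mL = 26.43023 mcg/mL
Volume = 27 mcg ÷ 26.43023 mcg/mL = 1.021557 mL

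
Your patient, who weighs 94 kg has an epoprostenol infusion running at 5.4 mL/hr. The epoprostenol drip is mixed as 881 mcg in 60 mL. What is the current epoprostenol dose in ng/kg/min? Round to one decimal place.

14.1 ng/kg/min

Concentration = 881 mcg ÷ 60 mL = 14.68333 mcg/mL = 14683.33 ng/mL
Drug rate = 5.4 mL/hr × 14683.33 ng/mL = 79290 ng/hr
79290 ng/hr ÷ 60 min/hr = 1321.5 ng/min
1321.5 ng/min ÷ 94 kg = 14.05851 ng/kg/min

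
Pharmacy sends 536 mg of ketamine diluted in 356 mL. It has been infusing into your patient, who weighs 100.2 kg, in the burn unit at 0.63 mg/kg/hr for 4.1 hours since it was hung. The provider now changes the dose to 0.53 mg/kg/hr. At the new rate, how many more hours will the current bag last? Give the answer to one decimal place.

Initial rate:
Dose = 0.63 mg/kg/hr × 100.2 kg = 63.126 mg/hr
Concentration = 536 mg ÷ 356 mL = 1.505618 mg/mL
Rate = 63.126 mg/hr ÷ 1.505618 mg/mL = 41.92697 mL/hr
Volume infused so far = 41.92697 mL/hr × 4.1 hr = 171.9006 mL
Volume remaining = 356 − 171.9006 = 184.0994 mL
New rate:
Dose = 0.53 mg/kg/hr × 100.2 kg = 53.106 mg/hr
Rate = 53.106 mg/hr ÷ 1.505618 mg/mL = 35.2719 mL/hr
Time remaining = 184.0994 mL ÷ 35.2719 mL/hr = 5.219437 hr

5.2 hours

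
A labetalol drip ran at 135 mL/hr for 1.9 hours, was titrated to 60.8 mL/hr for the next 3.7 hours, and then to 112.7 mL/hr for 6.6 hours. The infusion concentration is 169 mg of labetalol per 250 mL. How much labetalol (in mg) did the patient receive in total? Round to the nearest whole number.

828 mg

Concentration = 169 mg ÷ 250 mL = 0.676 mg/mL
Stage 1: 135 mL/hr × 1.9 hr = 256.5 mL → 256.5 mL × 0.676 mg/mL = 173.394 mg
Stage 2: 60.8 mL/hr × 3.7 hr = 224.96 mL → 224.96 mL × 0.676 mg/mL = 152.073 mg
Stage 3: 112.7 mL/hr × 6.6 hr = 743.82 mL → 743.82 mL × 0.676 mg/mL = 502.8223 mg
Total = 173.394 + 152.073 + 502.8223 = 828.2893 mg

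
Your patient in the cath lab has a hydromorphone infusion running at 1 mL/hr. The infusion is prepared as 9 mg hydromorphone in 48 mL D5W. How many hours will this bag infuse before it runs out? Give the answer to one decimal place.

Duration = 48 mL ÷ 1 mL/hr = 48 hr

48.0 hours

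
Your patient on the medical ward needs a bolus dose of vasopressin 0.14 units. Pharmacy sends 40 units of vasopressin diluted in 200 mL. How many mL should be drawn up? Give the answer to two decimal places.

Concentration = 40 units ÷ 200 mL = 0.2 units/mL
Volume = 0.14 units ÷ 0.2 units/mL = 0.7 mL

0.70 mL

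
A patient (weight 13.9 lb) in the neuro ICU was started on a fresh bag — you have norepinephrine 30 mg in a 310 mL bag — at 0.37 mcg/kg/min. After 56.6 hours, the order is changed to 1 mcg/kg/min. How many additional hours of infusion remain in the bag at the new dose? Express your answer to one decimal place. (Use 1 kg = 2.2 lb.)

58.2 hours

Initial rate:
Weight = 13.9 lb ÷ 2.2 lb/kg = 6.318182 kg
Dose = 0.37 mcg/kg/min × 6.318182 kg = 2.337727 mcg/min
2.337727 mcg/min × 60 min/hr = 140.2636 mcg/hr
Concentration = 30 mg ÷ 310 mL = 0.09677419 mg/mL = 96.77419 mcg/mL
Rate = 140.2636 mcg/hr ÷ 96.77419 mcg/mL = 1.449391 mL/hr
Volume infused so far = 1.449391 mL/hr × 56.6 hr = 82.03553 mL
Volume remaining = 310 − 82.03553 = 227.9645 mL
New rate:
Dose = 1 mcg/kg/min × 6.318182 kg = 6.318182 mcg/min
6.318182 mcg/min × 60 min/hr = 379.0909 mcg/hr
Rate = 379.0909 mcg/hr ÷ 96.77419 mcg/mL = 3.917273 mL/hr
Time remaining = 227.9645 mL ÷ 3.917273 mL/hr = 58.19469 hr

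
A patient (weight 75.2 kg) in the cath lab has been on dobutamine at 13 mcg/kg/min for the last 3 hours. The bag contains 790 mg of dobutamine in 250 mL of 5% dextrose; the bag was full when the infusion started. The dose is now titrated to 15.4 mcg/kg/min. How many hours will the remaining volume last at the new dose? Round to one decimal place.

Initial rate:
Dose = 13 mcg/kg/min × 75.2 kg = 977.6 mcg/min
977.6 mcg/min × 60 min/hr = 58656 mcg/hr
Concentration = 790 mg ÷ 250 mL = 3.16 mg/mL = 3160 mcg/mL
Rate = 58656 mcg/hr ÷ 3160 mcg/mL = 18.56203 mL/hr
Volume infused so far = 18.56203 mL/hr × 3 hr = 55.68608 mL
Volume remaining = 250 − 55.68608 = 194.3139 mL
New rate:
Dose = 15.4 mcg/kg/min × 75.2 kg = 1158.08 mcg/min
1158.08 mcg/min × 60 min/hr = 69484.8 mcg/hr
Rate = 69484.8 mcg/hr ÷ 3160 mcg/mL = 21.98886 mL/hr
Time remaining = 194.3139 mL ÷ 21.98886 mL/hr = 8.836925 hr

8.8 hours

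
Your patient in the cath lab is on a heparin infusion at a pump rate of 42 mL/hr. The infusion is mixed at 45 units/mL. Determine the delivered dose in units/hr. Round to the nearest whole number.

Drug rate = 42 mL/hr × 45 units/mL = 1890 units/hr

1890 units/hr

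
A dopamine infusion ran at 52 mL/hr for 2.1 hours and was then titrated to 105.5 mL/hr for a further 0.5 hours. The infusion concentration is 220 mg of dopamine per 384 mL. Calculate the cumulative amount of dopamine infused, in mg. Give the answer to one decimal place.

Concentration = 220 mg ÷ 384 mL = 0.5729167 mg/mL
Stage 1: 52 mL/hr × 2.1 hr = 109.2 mL → 109.2 mL × 0.5729167 mg/mL = 62.5625 mg
Stage 2: 105.5 mL/hr × 0.5 hr = 52.75 mL → 52.75 mL × 0.5729167 mg/mL = 30.22135 mg
Total = 62.5625 + 30.22135 = 92.78385 mg

92.8 mg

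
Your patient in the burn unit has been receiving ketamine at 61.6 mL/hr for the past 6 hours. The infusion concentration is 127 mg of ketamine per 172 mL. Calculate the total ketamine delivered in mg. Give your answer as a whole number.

273 mg

Concentration = 127 mg ÷ 172 mL = 0.7383721 mg/mL
Drug rate = 61.6 mL/hr × 0.7383721 mg/mL = 45.48372 mg/hr
Total = 45.48372 mg/hr × 6 hr = 272.9023 mg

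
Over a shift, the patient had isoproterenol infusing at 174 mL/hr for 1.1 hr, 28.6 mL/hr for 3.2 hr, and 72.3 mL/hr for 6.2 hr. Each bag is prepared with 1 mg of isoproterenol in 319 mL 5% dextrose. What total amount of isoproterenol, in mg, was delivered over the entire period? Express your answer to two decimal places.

Concentration = 1 mg ÷ 319 mL = 0.003134796 mg/mL
Stage 1: 174 mL/hr × 1.1 hr = 191.4 mL → 191.4 mL × 0.003134796 mg/mL = 0.6 mg
Stage 2: 28.6 mL/hr × 3.2 hr = 91.52 mL → 91.52 mL × 0.003134796 mg/mL = 0.2868966 mg
Stage 3: 72.3 mL/hr × 6.2 hr = 448.26 mL → 448.26 mL × 0.003134796 mg/mL = 1.405204 mg
Total = 0.6 + 0.2868966 + 1.405204 = 2.2921 mg

2.29 mg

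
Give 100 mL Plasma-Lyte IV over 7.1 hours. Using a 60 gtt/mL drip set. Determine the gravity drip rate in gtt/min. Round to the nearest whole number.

14 gtt/min

100 mL ÷ (7.1 hr × 60 = 426 min) = 0.2347418 mL/min
0.2347418 mL/min × 60 gtt/mL = 14.08451 gtt/min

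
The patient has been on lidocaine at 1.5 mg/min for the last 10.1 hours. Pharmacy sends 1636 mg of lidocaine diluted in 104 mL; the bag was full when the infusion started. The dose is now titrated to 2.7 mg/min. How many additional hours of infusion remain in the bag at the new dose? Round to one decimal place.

Initial rate:
1.5 mg/min × 60 min/hr = 90 mg/hr
Concentration = 1636 mg ÷ 104 mL = 15.73077 mg/mL
Rate = 90 mg/hr ÷ 15.73077 mg/mL = 5.721271 mL/hr
Volume infused so far = 5.721271 mL/hr × 10.1 hr = 57.78484 mL
Volume remaining = 104 − 57.78484 = 46.21516 mL
New rate:
2.7 mg/min × 60 min/hr = 162 mg/hr
Rate = 162 mg/hr ÷ 15.73077 mg/mL = 10.29829 mL/hr
Time remaining = 46.21516 mL ÷ 10.29829 mL/hr = 4.487654 hr

4.5 hours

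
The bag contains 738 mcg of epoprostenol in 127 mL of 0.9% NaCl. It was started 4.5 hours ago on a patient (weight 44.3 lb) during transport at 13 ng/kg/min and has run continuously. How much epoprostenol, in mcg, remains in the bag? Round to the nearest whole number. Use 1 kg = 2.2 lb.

667 mcg

Weight = 44.3 lb ÷ 2.2 lb/kg = 20.13636 kg
Dose = 13 ng/kg/min × 20.13636 kg = 261.7727 ng/min
261.7727 ng/min × 60 min/hr = 15706.36 ng/hr
Concentration = 738 mcg ÷ 127 mL = 5.811024 mcg/mL = 5811.024 ng/mL
Rate = 15706.36 ng/hr ÷ 5811.024 ng/mL = 2.702857 mL/hr
Volume infused = 2.702857 mL/hr × 4.5 hr = 12.16285 mL
Volume remaining = 127 − 12.16285 = 114.8371 mL
Drug remaining = 114.8371 mL × 5811.024 ng/mL = 667321.4 ng = 667.3214 mcg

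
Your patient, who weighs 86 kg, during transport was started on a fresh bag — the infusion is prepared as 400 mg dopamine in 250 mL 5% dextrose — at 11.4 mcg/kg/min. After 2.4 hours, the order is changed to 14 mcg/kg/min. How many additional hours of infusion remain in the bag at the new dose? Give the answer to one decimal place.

Initial rate:
Dose = 11.4 mcg/kg/min × 86 kg = 980.4 mcg/min
980.4 mcg/min × 60 min/hr = 58824 mcg/hr
Concentration = 400 mg ÷ 250 mL = 1.6 mg/mL = 1600 mcg/mL
Rate = 58824 mcg/hr ÷ 1600 mcg/mL = 36.765 mL/hr
Volume infused so far = 36.765 mL/hr × 2.4 hr = 88.236 mL
Volume remaining = 250 − 88.236 = 161.764 mL
New rate:
Dose = 14 mcg/kg/min × 86 kg = 1204 mcg/min
1204 mcg/min × 60 min/hr = 72240 mcg/hr
Rate = 72240 mcg/hr ÷ 1600 mcg/mL = 45.15 mL/hr
Time remaining = 161.764 mL ÷ 45.15 mL/hr = 3.582813 hr

3.6 hours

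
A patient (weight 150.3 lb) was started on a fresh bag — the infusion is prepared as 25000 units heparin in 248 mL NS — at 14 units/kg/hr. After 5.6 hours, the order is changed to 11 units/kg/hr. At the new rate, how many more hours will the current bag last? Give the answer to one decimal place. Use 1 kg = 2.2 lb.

Initial rate:
Weight = 150.3 lb ÷ 2.2 lb/kg = 68.31818 kg
Dose = 14 units/kg/hr × 68.31818 kg = 956.4545 units/hr
Concentration = 25000 units ÷ 248 mL = 100.8065 units/mL
Rate = 956.4545 units/hr ÷ 100.8065 units/mL = 9.488029 mL/hr
Volume infused so far = 9.488029 mL/hr × 5.6 hr = 53.13296 mL
Volume remaining = 248 − 53.13296 = 194.867 mL
New rate:
Dose = 11 units/kg/hr × 68.31818 kg = 751.5 units/hr
Rate = 751.5 units/hr ÷ 100.8065 units/mL = 7.45488 mL/hr
Time remaining = 194.867 mL ÷ 7.45488 mL/hr = 26.13953 hr

26.1 hours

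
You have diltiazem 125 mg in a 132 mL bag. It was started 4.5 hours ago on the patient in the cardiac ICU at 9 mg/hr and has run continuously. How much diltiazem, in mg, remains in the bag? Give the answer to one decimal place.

Concentration = 125 mg ÷ 132 mL = 0.9469697 mg/mL
Rate = 9 mg/hr ÷ 0.9469697 mg/mL = 9.504 mL/hr
Volume infused = 9.504 mL/hr × 4.5 hr = 42.768 mL
Volume remaining = 132 − 42.768 = 89.232 mL
Drug remaining = 89.232 mL × 0.9469697 mg/mL = 84.5 mg

84.5 mg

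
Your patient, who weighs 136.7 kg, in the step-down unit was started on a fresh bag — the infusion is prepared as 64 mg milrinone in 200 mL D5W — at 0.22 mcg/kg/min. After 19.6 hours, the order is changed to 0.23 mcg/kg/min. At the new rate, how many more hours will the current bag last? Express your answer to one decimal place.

15.2 hours

Initial rate:
Dose = 0.22 mcg/kg/min × 136.7 kg = 30.074 mcg/min
30.074 mcg/min × 60 min/hr = 1804.44 mcg/hr
Concentration = 64 mg ÷ 200 mL = 0.32 mg/mL = 320 mcg/mL
Rate = 1804.44 mcg/hr ÷ 320 mcg/mL = 5.638875 mL/hr
Volume infused so far = 5.638875 mL/hr × 19.6 hr = 110.522 mL
Volume remaining = 200 − 110.522 = 89.47805 mL
New rate:
Dose = 0.23 mcg/kg/min × 136.7 kg = 31.441 mcg/min
31.441 mcg/min × 60 min/hr = 1886.46 mcg/hr
Rate = 1886.46 mcg/hr ÷ 320 mcg/mL = 5.895188 mL/hr
Time remaining = 89.47805 mL ÷ 5.895188 mL/hr = 15.17815 hr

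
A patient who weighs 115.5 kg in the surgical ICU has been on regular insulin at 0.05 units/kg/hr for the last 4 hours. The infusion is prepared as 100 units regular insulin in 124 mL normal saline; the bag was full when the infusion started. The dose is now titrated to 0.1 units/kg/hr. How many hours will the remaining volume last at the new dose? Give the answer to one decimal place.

6.7 hours

Initial rate:
Dose = 0.05 units/kg/hr × 115.5 kg = 5.775 units/hr
Concentration = 100 units ÷ 124 mL = 0.8064516 units/mL
Rate = 5.775 units/hr ÷ 0.8064516 units/mL = 7.161 mL/hr
Volume infused so far = 7.161 mL/hr × 4 hr = 28.644 mL
Volume remaining = 124 − 28.644 = 95.356 mL
New rate:
Dose = 0.1 units/kg/hr × 115.5 kg = 11.55 units/hr
Rate = 11.55 units/hr ÷ 0.8064516 units/mL = 14.322 mL/hr
Time remaining = 95.356 mL ÷ 14.322 mL/hr = 6.658009 hr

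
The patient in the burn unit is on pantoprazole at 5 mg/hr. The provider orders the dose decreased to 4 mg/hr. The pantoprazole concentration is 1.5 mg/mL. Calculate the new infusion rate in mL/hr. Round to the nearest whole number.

Rate = 4 mg/hr ÷ 1.5 mg/mL = 2.666667 mL/hr

3 mL/hr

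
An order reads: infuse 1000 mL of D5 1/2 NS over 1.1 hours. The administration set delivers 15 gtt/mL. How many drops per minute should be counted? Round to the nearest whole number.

227 gtt/min

1000 mL ÷ (1.1 hr × 60 = 66 min) = 15.15152 mL/min
15.15152 mL/min × 15 gtt/mL = 227.2727 gtt/min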